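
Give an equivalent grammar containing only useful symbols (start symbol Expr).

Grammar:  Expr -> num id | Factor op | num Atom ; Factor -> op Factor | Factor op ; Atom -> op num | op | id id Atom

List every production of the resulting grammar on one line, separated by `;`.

Expr -> num id | num Atom; Atom -> op num | op | id id Atom

Generating nonterminals: {Atom, Expr}.
Reachable from Expr after that: {Atom, Expr}.
Removed useless symbols: {Factor} and every production mentioning them.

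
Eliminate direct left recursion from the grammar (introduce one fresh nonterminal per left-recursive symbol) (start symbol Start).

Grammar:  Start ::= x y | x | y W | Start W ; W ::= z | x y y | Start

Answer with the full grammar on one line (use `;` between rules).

Directly left-recursive nonterminal: Start.
For Start: α = {W}, β = {x y, x, y W}. Rewrite as Start → β Start1 and Start1 → α Start1 | ε.

Start ::= x y Start1 | x Start1 | y W Start1; W ::= z | x y y | Start; Start1 ::= W Start1 | ε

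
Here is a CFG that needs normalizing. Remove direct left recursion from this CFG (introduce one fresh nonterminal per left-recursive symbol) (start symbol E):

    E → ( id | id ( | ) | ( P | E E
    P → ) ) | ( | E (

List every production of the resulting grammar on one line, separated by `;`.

E → ( id E' | id ( E' | ) E' | ( P E'; P → ) ) | ( | E (; E' → E E' | ε

Directly left-recursive nonterminal: E.
For E: α = {E}, β = {( id, id (, ), ( P}. Rewrite as E → β E' and E' → α E' | ε.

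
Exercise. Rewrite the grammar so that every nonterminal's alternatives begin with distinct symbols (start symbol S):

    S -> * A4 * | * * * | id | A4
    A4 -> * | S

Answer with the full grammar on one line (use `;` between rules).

S has alternatives sharing prefix '*': factor to S → * S' with S' → A4 * | * *.

S -> id | A4 | * S'; A4 -> * | S; S' -> A4 * | * *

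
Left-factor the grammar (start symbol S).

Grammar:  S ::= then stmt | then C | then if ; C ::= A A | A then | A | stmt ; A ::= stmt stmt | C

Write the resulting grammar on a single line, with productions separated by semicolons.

S ::= then S'; C ::= stmt | A C'; A ::= stmt stmt | C; S' ::= stmt | C | if; C' ::= A | then | ε

S has alternatives sharing prefix 'then': factor to S → then S' with S' → stmt | C | if.
C has alternatives sharing prefix 'A': factor to C → A C' with C' → A | then | ε.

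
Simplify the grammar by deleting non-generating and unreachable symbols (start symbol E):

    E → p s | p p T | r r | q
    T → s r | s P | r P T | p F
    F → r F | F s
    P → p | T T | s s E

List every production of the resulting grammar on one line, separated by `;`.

Generating nonterminals: {E, P, T}.
Reachable from E after that: {E, P, T}.
Removed useless symbols: {F} and every production mentioning them.

E → p s | p p T | r r | q; T → s r | s P | r P T; P → p | T T | s s E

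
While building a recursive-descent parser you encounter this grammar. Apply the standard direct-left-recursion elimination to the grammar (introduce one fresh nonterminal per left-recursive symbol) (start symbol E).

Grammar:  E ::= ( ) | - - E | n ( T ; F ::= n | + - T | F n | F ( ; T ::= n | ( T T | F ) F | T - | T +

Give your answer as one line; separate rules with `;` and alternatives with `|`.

E ::= ( ) | - - E | n ( T; F ::= n F' | + - T F'; T ::= n T' | ( T T T' | F ) F T'; F' ::= n F' | ( F' | epsilon; T' ::= - T' | + T' | epsilon

F, T are directly left-recursive.
For F: α = {n, (}, β = {n, + - T}. Rewrite as F → β F' and F' → α F' | ε.
For T: α = {-, +}, β = {n, ( T T, F ) F}. Rewrite as T → β T' and T' → α T' | ε.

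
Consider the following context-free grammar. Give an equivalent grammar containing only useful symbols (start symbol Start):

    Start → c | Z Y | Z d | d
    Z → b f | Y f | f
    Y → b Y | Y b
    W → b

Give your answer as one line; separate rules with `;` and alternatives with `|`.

Start → c | Z d | d; Z → b f | f

Generating nonterminals: {Start, W, Z}.
Reachable from Start after that: {Start, Z}.
Removed useless symbols: {W, Y} and every production mentioning them.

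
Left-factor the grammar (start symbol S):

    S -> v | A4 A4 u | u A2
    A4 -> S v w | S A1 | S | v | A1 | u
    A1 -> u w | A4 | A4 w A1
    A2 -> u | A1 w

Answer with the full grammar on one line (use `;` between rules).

S -> v | A4 A4 u | u A2; A4 -> v | A1 | u | S A4'; A1 -> u w | A4 A1'; A2 -> u | A1 w; A4' -> v w | A1 | ε; A1' -> ε | w A1

A4 has alternatives sharing prefix 'S': factor to A4 → S A4' with A4' → v w | A1 | ε.
A1 has alternatives sharing prefix 'A4': factor to A1 → A4 A1' with A1' → ε | w A1.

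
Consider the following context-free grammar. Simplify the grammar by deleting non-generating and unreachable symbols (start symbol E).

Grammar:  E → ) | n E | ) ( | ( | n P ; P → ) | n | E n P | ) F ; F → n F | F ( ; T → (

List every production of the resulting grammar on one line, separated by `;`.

Generating nonterminals: {E, P, T}.
Reachable from E after that: {E, P}.
Removed useless symbols: {F, T} and every production mentioning them.

E → ) | n E | ) ( | ( | n P; P → ) | n | E n P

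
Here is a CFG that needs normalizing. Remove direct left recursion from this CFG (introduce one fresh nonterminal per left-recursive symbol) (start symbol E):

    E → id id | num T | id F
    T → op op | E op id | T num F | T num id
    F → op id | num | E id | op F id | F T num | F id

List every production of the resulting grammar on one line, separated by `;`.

E → id id | num T | id F; T → op op T' | E op id T'; F → op id F' | num F' | E id F' | op F id F'; T' → num F T' | num id T' | epsilon; F' → T num F' | id F' | epsilon

T, F are directly left-recursive.
For T: α = {num F, num id}, β = {op op, E op id}. Rewrite as T → β T' and T' → α T' | ε.
For F: α = {T num, id}, β = {op id, num, E id, op F id}. Rewrite as F → β F' and F' → α F' | ε.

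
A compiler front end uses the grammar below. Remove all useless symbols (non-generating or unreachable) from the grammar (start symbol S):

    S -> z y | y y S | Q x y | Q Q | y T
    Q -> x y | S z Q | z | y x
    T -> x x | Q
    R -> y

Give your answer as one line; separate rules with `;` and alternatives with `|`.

Generating nonterminals: {Q, R, S, T}.
Reachable from S after that: {Q, S, T}.
Removed useless symbols: {R} and every production mentioning them.

S -> z y | y y S | Q x y | Q Q | y T; Q -> x y | S z Q | z | y x; T -> x x | Q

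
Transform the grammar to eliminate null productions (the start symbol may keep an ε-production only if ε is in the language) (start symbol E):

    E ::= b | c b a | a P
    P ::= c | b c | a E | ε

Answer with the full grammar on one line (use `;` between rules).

The nullable symbols are {P}.
ε ∉ L(G), so no ε-production is kept.
Expand every rule over subsets of its nullable positions: E → a P gives a P | a.

E ::= b | c b a | a P | a; P ::= c | b c | a E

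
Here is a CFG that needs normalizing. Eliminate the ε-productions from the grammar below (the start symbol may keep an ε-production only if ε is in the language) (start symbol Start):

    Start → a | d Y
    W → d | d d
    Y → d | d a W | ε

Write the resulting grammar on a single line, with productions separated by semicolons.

Start → a | d Y | d; W → d | d d; Y → d | d a W

The nullable symbols are {Y}.
ε ∉ L(G), so no ε-production is kept.
For each production, add variants omitting each subset of nullable occurrences: Start → d Y gives d Y | d.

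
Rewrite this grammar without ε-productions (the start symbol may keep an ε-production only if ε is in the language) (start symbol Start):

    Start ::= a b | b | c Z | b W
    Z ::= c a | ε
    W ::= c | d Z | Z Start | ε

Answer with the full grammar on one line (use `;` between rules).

Start ::= a b | b | c Z | c | b W; Z ::= c a; W ::= c | d Z | d | Z Start | Start

Nullable set = {W, Z}.
ε ∉ L(G), so no ε-production is kept.
Expand every rule over subsets of its nullable positions: Start → c Z gives c Z | c. W → d Z gives d Z | d. W → Z Start gives Z Start | Start.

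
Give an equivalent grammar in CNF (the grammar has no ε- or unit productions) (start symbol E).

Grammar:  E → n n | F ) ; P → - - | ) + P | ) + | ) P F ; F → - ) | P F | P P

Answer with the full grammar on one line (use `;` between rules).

E → X1 X1 | F X2; P → X3 X3 | X2 Y1 | X2 X4 | X2 Y2; F → X3 X2 | P F | P P; X1 → n; X2 → ); X3 → -; X4 → +; Y1 → X4 P; Y2 → P F

Introduce a nonterminal for each terminal appearing in a rule of length ≥ 2: X1 → n, X2 → ), X3 → -, X4 → +.
Binarize each right-hand side of length ≥ 3 by chaining fresh nonterminals (Y1, Y2, …): affected rules were P → X2 X4 P; P → X2 P F.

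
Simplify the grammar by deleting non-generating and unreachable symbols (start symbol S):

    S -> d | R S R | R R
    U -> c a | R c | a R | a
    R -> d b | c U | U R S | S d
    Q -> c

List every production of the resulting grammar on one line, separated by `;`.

Generating nonterminals: {Q, R, S, U}.
Reachable from S after that: {R, S, U}.
Removed useless symbols: {Q} and every production mentioning them.

S -> d | R S R | R R; U -> c a | R c | a R | a; R -> d b | c U | U R S | S d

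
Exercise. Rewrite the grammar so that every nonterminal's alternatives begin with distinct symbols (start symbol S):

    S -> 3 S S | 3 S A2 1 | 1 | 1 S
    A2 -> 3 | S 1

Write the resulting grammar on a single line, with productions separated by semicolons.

S -> 3 S S' | 1 S''; A2 -> 3 | S 1; S' -> S | A2 1; S'' -> ε | S

S has alternatives sharing prefix '3 S': factor to S → 3 S S' with S' → S | A2 1.
S has alternatives sharing prefix '1': factor to S → 1 S'' with S'' → ε | S.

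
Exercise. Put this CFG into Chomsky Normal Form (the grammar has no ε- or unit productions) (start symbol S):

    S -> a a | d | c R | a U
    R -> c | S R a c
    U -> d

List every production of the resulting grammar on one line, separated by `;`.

S -> X1 X1 | d | X2 R | X1 U; R -> c | S Y1; U -> d; X1 -> a; X2 -> c; Y1 -> R Y2; Y2 -> X1 X2

Introduce a nonterminal for each terminal appearing in a rule of length ≥ 2: X1 → a, X2 → c.
Binarize each right-hand side of length ≥ 3 by chaining fresh nonterminals (Y1, Y2, …): affected rules were R → S R X1 X2.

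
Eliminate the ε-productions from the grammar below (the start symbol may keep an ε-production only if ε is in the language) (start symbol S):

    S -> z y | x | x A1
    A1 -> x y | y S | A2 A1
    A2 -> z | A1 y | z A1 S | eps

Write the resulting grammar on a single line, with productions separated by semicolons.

S -> z y | x | x A1; A1 -> x y | y S | A2 A1; A2 -> z | A1 y | z A1 S

The nullable symbols are {A2}.
ε ∉ L(G), so no ε-production is kept.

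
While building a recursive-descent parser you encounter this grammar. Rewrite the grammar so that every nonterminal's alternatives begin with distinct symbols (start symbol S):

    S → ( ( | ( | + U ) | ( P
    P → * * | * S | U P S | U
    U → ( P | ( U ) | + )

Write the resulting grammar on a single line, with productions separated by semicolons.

S has alternatives sharing prefix '(': factor to S → ( S' with S' → ( | ε | P.
P has alternatives sharing prefix '*': factor to P → * P' with P' → * | S.
P has alternatives sharing prefix 'U': factor to P → U P'' with P'' → P S | ε.
U has alternatives sharing prefix '(': factor to U → ( U' with U' → P | U ).

S → + U ) | ( S'; P → * P' | U P''; U → + ) | ( U'; S' → ( | epsilon | P; P' → * | S; P'' → P S | epsilon; U' → P | U )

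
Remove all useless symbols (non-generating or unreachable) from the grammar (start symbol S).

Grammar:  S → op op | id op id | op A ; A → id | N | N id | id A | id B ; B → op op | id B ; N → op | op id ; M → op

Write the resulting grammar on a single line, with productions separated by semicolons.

Generating nonterminals: {A, B, M, N, S}.
Reachable from S after that: {A, B, N, S}.
Removed useless symbols: {M} and every production mentioning them.

S → op op | id op id | op A; A → id | N | N id | id A | id B; B → op op | id B; N → op | op id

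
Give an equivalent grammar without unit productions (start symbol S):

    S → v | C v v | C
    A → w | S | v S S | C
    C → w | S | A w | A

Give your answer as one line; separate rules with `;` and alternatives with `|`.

S → w | A w | v | C v v | v S S; A → w | A w | v | C v v | v S S; C → w | A w | v | C v v | v S S

Unit pairs: A ⇒* {C, S}; C ⇒* {A, S}; S ⇒* {A, C}.
For every A with A ⇒* B via unit rules, add B's non-unit alternatives to A; then delete every rule of the form X → Y.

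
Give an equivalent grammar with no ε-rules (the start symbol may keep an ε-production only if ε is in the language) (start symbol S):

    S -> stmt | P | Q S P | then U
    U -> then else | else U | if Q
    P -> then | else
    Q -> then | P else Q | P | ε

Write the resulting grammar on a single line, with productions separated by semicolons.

Nullable nonterminals: {Q}.
ε ∉ L(G), so no ε-production is kept.
Expand every rule over subsets of its nullable positions: S → Q S P gives Q S P | S P. U → if Q gives if Q | if. Q → P else Q gives P else Q | P else.

S -> stmt | P | Q S P | S P | then U; U -> then else | else U | if Q | if; P -> then | else; Q -> then | P else Q | P else | P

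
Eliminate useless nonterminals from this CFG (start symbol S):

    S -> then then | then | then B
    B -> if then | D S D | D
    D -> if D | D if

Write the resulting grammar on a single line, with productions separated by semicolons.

Generating nonterminals: {B, S}.
Reachable from S after that: {B, S}.
Removed useless symbols: {D} and every production mentioning them.

S -> then then | then | then B; B -> if then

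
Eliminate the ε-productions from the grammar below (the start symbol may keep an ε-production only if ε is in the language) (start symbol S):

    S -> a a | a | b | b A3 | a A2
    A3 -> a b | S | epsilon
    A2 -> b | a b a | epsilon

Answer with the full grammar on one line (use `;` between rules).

S -> a a | a | b | b A3 | a A2; A3 -> a b | S; A2 -> b | a b a

The nullable symbols are {A2, A3}.
ε ∉ L(G), so no ε-production is kept.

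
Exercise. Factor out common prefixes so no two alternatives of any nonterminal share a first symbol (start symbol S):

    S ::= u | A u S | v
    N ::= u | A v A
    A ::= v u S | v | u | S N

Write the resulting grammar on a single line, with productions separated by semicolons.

A has alternatives sharing prefix 'v': factor to A → v A' with A' → u S | ε.

S ::= u | A u S | v; N ::= u | A v A; A ::= u | S N | v A'; A' ::= u S | ε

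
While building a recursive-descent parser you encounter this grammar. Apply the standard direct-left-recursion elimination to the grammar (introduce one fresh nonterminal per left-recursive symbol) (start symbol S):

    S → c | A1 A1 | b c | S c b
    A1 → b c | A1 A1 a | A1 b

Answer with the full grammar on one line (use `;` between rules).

S → c S' | A1 A1 S' | b c S'; A1 → b c A1'; S' → c b S' | ε; A1' → A1 a A1' | b A1' | ε

S, A1 are directly left-recursive.
For S: α = {c b}, β = {c, A1 A1, b c}. Rewrite as S → β S' and S' → α S' | ε.
For A1: α = {A1 a, b}, β = {b c}. Rewrite as A1 → β A1' and A1' → α A1' | ε.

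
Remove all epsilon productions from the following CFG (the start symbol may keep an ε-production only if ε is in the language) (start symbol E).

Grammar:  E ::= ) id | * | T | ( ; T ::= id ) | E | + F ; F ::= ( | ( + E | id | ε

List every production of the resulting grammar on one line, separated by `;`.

E ::= ) id | * | T | (; T ::= id ) | E | + F | +; F ::= ( | ( + E | id

The nullable symbols are {F}.
ε ∉ L(G), so no ε-production is kept.
Expand every rule over subsets of its nullable positions: T → + F gives + F | +.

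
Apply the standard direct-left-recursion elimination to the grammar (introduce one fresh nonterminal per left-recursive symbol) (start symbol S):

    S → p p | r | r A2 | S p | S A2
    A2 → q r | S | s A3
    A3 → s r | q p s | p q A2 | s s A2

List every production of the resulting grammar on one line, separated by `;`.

S is directly left-recursive.
For S: α = {p, A2}, β = {p p, r, r A2}. Rewrite as S → β S' and S' → α S' | ε.

S → p p S' | r S' | r A2 S'; A2 → q r | S | s A3; A3 → s r | q p s | p q A2 | s s A2; S' → p S' | A2 S' | ε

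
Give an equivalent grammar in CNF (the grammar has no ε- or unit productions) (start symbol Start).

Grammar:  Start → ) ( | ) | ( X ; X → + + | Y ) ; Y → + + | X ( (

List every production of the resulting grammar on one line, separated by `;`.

Introduce a nonterminal for each terminal appearing in a rule of length ≥ 2: X1 → ), X2 → (, X3 → +.
Binarize each right-hand side of length ≥ 3 by chaining fresh nonterminals (Y1, Y2, …): affected rules were Y → X X2 X2.

Start → X1 X2 | ) | X2 X; X → X3 X3 | Y X1; Y → X3 X3 | X Y1; X1 → ); X2 → (; X3 → +; Y1 → X2 X2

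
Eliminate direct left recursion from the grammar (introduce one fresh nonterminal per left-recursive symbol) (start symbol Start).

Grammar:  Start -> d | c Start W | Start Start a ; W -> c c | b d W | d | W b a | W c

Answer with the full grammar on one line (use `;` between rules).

Directly left-recursive nonterminals: Start, W.
For Start: α = {Start a}, β = {d, c Start W}. Rewrite as Start → β Start1 and Start1 → α Start1 | ε.
For W: α = {b a, c}, β = {c c, b d W, d}. Rewrite as W → β W1 and W1 → α W1 | ε.

Start -> d Start1 | c Start W Start1; W -> c c W1 | b d W W1 | d W1; Start1 -> Start a Start1 | ε; W1 -> b a W1 | c W1 | ε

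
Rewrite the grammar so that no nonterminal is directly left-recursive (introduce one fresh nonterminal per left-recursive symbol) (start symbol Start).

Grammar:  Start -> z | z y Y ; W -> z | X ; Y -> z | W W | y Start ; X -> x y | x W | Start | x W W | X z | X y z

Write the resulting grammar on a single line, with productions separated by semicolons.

Start -> z | z y Y; W -> z | X; Y -> z | W W | y Start; X -> x y X1 | x W X1 | Start X1 | x W W X1; X1 -> z X1 | y z X1 | ε

Directly left-recursive nonterminal: X.
For X: α = {z, y z}, β = {x y, x W, Start, x W W}. Rewrite as X → β X1 and X1 → α X1 | ε.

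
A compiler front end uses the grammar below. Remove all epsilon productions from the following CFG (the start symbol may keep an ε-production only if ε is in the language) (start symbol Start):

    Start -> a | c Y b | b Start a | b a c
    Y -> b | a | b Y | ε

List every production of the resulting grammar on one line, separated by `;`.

Start -> a | c Y b | c b | b Start a | b a c; Y -> b | a | b Y

Nullable nonterminals: {Y}.
ε ∉ L(G), so no ε-production is kept.
Expand every rule over subsets of its nullable positions: Start → c Y b gives c Y b | c b.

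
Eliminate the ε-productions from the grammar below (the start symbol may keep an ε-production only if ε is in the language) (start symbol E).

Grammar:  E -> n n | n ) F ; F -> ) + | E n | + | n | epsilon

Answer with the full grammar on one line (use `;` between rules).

E -> n n | n ) F | n ); F -> ) + | E n | + | n

Nullable nonterminals: {F}.
ε ∉ L(G), so no ε-production is kept.
Expand every rule over subsets of its nullable positions: E → n ) F gives n ) F | n ).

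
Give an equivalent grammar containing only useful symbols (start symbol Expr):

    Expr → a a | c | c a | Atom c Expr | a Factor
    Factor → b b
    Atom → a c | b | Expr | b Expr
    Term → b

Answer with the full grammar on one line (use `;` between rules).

Expr → a a | c | c a | Atom c Expr | a Factor; Factor → b b; Atom → a c | b | Expr | b Expr

Generating nonterminals: {Atom, Expr, Factor, Term}.
Reachable from Expr after that: {Atom, Expr, Factor}.
Removed useless symbols: {Term} and every production mentioning them.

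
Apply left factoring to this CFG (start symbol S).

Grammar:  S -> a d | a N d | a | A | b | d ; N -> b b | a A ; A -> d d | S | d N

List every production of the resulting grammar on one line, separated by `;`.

S has alternatives sharing prefix 'a': factor to S → a S' with S' → d | N d | ε.
A has alternatives sharing prefix 'd': factor to A → d A' with A' → d | N.

S -> A | b | d | a S'; N -> b b | a A; A -> S | d A'; S' -> d | N d | ε; A' -> d | N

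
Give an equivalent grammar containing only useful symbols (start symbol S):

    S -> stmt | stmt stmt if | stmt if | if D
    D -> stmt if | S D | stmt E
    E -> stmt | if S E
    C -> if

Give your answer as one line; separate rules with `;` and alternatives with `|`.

Generating nonterminals: {C, D, E, S}.
Reachable from S after that: {D, E, S}.
Removed useless symbols: {C} and every production mentioning them.

S -> stmt | stmt stmt if | stmt if | if D; D -> stmt if | S D | stmt E; E -> stmt | if S E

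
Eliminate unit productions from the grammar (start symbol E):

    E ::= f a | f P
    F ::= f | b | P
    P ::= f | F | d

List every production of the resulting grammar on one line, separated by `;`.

E ::= f a | f P; F ::= f | b | d; P ::= f | b | d

Unit pairs: F ⇒* {P}; P ⇒* {F}.
For every A with A ⇒* B via unit rules, add B's non-unit alternatives to A; then delete every rule of the form X → Y.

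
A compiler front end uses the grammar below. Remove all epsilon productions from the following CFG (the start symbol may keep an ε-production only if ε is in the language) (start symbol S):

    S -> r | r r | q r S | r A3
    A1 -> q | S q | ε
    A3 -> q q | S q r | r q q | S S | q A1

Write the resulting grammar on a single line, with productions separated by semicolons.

The nullable symbols are {A1}.
ε ∉ L(G), so no ε-production is kept.
For each production, add variants omitting each subset of nullable occurrences: A3 → q A1 gives q A1 | q.

S -> r | r r | q r S | r A3; A1 -> q | S q; A3 -> q q | S q r | r q q | S S | q A1 | q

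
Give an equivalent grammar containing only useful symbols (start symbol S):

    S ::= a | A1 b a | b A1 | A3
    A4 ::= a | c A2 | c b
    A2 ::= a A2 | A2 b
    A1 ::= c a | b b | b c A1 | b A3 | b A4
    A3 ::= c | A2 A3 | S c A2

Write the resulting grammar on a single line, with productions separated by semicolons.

S ::= a | A1 b a | b A1 | A3; A4 ::= a | c b; A1 ::= c a | b b | b c A1 | b A3 | b A4; A3 ::= c

Generating nonterminals: {A1, A3, A4, S}.
Reachable from S after that: {A1, A3, A4, S}.
Removed useless symbols: {A2} and every production mentioning them.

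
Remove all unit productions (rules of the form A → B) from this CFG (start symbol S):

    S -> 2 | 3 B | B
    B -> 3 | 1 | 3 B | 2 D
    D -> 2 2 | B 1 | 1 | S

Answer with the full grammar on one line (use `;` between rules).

Unit pairs: D ⇒* {B, S}; S ⇒* {B}.
For each unit pair (A, B), copy every non-unit production of B to A, then drop all unit productions.

S -> 3 | 1 | 3 B | 2 D | 2; B -> 3 | 1 | 3 B | 2 D; D -> 2 | 3 B | 3 | 1 | 2 D | 2 2 | B 1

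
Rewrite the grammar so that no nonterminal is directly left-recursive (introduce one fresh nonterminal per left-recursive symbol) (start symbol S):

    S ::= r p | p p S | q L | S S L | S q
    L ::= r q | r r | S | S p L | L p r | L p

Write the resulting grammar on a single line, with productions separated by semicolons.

Left recursion appears on S, L.
For S: α = {S L, q}, β = {r p, p p S, q L}. Rewrite as S → β S' and S' → α S' | ε.
For L: α = {p r, p}, β = {r q, r r, S, S p L}. Rewrite as L → β L' and L' → α L' | ε.

S ::= r p S' | p p S S' | q L S'; L ::= r q L' | r r L' | S L' | S p L L'; S' ::= S L S' | q S' | ε; L' ::= p r L' | p L' | ε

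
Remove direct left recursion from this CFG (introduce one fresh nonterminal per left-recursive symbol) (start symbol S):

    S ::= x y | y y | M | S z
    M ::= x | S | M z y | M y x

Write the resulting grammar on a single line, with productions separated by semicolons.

S ::= x y S' | y y S' | M S'; M ::= x M' | S M'; S' ::= z S' | ε; M' ::= z y M' | y x M' | ε

S, M are directly left-recursive.
For S: α = {z}, β = {x y, y y, M}. Rewrite as S → β S' and S' → α S' | ε.
For M: α = {z y, y x}, β = {x, S}. Rewrite as M → β M' and M' → α M' | ε.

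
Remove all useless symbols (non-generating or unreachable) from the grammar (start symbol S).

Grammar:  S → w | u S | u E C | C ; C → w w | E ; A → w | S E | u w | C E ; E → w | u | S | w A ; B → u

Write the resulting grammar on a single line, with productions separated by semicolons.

S → w | u S | u E C | C; C → w w | E; A → w | S E | u w | C E; E → w | u | S | w A

Generating nonterminals: {A, B, C, E, S}.
Reachable from S after that: {A, C, E, S}.
Removed useless symbols: {B} and every production mentioning them.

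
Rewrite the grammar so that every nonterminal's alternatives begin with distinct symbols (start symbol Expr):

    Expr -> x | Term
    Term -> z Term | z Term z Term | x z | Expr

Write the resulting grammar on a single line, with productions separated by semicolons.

Term has alternatives sharing prefix 'z Term': factor to Term → z Term Term1 with Term1 → ε | z Term.

Expr -> x | Term; Term -> x z | Expr | z Term Term1; Term1 -> ε | z Term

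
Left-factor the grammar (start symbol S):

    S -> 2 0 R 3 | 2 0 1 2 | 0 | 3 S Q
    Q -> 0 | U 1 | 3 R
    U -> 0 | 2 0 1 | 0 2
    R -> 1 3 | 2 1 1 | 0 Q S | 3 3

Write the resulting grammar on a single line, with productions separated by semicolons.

S has alternatives sharing prefix '2 0': factor to S → 2 0 S' with S' → R 3 | 1 2.
U has alternatives sharing prefix '0': factor to U → 0 U' with U' → ε | 2.

S -> 0 | 3 S Q | 2 0 S'; Q -> 0 | U 1 | 3 R; U -> 2 0 1 | 0 U'; R -> 1 3 | 2 1 1 | 0 Q S | 3 3; S' -> R 3 | 1 2; U' -> ε | 2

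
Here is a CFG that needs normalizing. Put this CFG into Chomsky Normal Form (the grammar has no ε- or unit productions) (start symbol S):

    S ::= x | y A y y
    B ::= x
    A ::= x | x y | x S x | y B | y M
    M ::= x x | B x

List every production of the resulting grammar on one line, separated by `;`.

S ::= x | X1 Y1; B ::= x; A ::= x | X2 X1 | X2 Y3 | X1 B | X1 M; M ::= X2 X2 | B X2; X1 ::= y; X2 ::= x; Y1 ::= A Y2; Y2 ::= X1 X1; Y3 ::= S X2

Introduce a nonterminal for each terminal appearing in a rule of length ≥ 2: X1 → y, X2 → x.
Binarize each right-hand side of length ≥ 3 by chaining fresh nonterminals (Y1, Y2, …): affected rules were S → X1 A X1 X1; A → X2 S X2.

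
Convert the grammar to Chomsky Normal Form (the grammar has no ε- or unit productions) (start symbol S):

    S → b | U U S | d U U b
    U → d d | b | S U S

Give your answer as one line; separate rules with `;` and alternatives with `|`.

Introduce a nonterminal for each terminal appearing in a rule of length ≥ 2: X1 → d, X2 → b.
Binarize each right-hand side of length ≥ 3 by chaining fresh nonterminals (Y1, Y2, …): affected rules were S → U U S; S → X1 U U X2; U → S U S.

S → b | U Y1 | X1 Y2; U → X1 X1 | b | S Y4; X1 → d; X2 → b; Y1 → U S; Y2 → U Y3; Y3 → U X2; Y4 → U S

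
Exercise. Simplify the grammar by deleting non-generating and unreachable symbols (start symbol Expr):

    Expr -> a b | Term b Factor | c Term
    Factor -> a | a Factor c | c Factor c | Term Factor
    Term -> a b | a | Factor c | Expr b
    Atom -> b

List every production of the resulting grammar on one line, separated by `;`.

Expr -> a b | Term b Factor | c Term; Factor -> a | a Factor c | c Factor c | Term Factor; Term -> a b | a | Factor c | Expr b

Generating nonterminals: {Atom, Expr, Factor, Term}.
Reachable from Expr after that: {Expr, Factor, Term}.
Removed useless symbols: {Atom} and every production mentioning them.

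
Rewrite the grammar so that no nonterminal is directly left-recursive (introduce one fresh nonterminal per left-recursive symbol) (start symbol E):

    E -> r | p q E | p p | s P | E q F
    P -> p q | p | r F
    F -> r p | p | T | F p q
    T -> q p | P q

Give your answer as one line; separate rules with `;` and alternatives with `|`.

Directly left-recursive nonterminals: E, F.
For E: α = {q F}, β = {r, p q E, p p, s P}. Rewrite as E → β E' and E' → α E' | ε.
For F: α = {p q}, β = {r p, p, T}. Rewrite as F → β F' and F' → α F' | ε.

E -> r E' | p q E E' | p p E' | s P E'; P -> p q | p | r F; F -> r p F' | p F' | T F'; T -> q p | P q; E' -> q F E' | ε; F' -> p q F' | ε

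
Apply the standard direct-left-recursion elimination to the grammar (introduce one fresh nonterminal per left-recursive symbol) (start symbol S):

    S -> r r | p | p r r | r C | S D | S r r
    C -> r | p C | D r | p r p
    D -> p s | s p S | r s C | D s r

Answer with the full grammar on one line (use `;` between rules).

S -> r r S' | p S' | p r r S' | r C S'; C -> r | p C | D r | p r p; D -> p s D' | s p S D' | r s C D'; S' -> D S' | r r S' | ε; D' -> s r D' | ε

Directly left-recursive nonterminals: S, D.
For S: α = {D, r r}, β = {r r, p, p r r, r C}. Rewrite as S → β S' and S' → α S' | ε.
For D: α = {s r}, β = {p s, s p S, r s C}. Rewrite as D → β D' and D' → α D' | ε.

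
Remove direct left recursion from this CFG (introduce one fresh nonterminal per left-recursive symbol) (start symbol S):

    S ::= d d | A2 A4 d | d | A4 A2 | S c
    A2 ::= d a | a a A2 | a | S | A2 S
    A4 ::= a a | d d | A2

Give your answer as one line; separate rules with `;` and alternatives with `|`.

S ::= d d S' | A2 A4 d S' | d S' | A4 A2 S'; A2 ::= d a A2' | a a A2 A2' | a A2' | S A2'; A4 ::= a a | d d | A2; S' ::= c S' | ε; A2' ::= S A2' | ε

S, A2 are directly left-recursive.
For S: α = {c}, β = {d d, A2 A4 d, d, A4 A2}. Rewrite as S → β S' and S' → α S' | ε.
For A2: α = {S}, β = {d a, a a A2, a, S}. Rewrite as A2 → β A2' and A2' → α A2' | ε.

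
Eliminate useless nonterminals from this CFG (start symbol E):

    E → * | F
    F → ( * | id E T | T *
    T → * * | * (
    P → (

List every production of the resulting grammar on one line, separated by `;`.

E → * | F; F → ( * | id E T | T *; T → * * | * (

Generating nonterminals: {E, F, P, T}.
Reachable from E after that: {E, F, T}.
Removed useless symbols: {P} and every production mentioning them.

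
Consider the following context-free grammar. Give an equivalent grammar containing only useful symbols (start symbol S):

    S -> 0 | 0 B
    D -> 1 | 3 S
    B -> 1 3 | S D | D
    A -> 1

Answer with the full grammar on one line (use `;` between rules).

Generating nonterminals: {A, B, D, S}.
Reachable from S after that: {B, D, S}.
Removed useless symbols: {A} and every production mentioning them.

S -> 0 | 0 B; D -> 1 | 3 S; B -> 1 3 | S D | D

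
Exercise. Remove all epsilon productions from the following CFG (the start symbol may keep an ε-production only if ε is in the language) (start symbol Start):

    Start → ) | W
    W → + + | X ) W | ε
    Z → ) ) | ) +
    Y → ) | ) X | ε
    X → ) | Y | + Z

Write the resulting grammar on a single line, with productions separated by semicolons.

Nullable set = {Start, W, X, Y}.
ε ∈ L(G) since Start is nullable, so keep Start → ε.
For each production, add variants omitting each subset of nullable occurrences: W → X ) W gives X ) W | X ) | ) W | ).

Start → ) | W | ε; W → + + | X ) W | X ) | ) W | ); Z → ) ) | ) +; Y → ) | ) X; X → ) | Y | + Z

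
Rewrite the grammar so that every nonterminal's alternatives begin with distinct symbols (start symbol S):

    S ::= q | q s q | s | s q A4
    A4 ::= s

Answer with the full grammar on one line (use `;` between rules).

S has alternatives sharing prefix 'q': factor to S → q S' with S' → ε | s q.
S has alternatives sharing prefix 's': factor to S → s S'' with S'' → ε | q A4.

S ::= q S' | s S''; A4 ::= s; S' ::= ε | s q; S'' ::= ε | q A4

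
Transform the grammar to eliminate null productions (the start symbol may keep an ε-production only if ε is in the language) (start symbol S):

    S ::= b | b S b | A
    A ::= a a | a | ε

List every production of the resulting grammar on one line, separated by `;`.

Nullable set = {A, S}.
ε ∈ L(G) since S is nullable, so keep S → ε.
Add the nullable-subset variants: S → b S b gives b S b | b b.

S ::= b | b S b | b b | A | ε; A ::= a a | a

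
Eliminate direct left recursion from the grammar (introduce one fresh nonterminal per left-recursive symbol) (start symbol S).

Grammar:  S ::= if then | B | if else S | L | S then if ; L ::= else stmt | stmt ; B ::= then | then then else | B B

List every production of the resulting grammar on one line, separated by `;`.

S ::= if then S' | B S' | if else S S' | L S'; L ::= else stmt | stmt; B ::= then B' | then then else B'; S' ::= then if S' | ε; B' ::= B B' | ε

Left recursion appears on S, B.
For S: α = {then if}, β = {if then, B, if else S, L}. Rewrite as S → β S' and S' → α S' | ε.
For B: α = {B}, β = {then, then then else}. Rewrite as B → β B' and B' → α B' | ε.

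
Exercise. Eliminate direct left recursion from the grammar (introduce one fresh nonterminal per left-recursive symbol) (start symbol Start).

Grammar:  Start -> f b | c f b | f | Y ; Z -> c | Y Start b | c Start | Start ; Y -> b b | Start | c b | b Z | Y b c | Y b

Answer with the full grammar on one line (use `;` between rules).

Y is directly left-recursive.
For Y: α = {b c, b}, β = {b b, Start, c b, b Z}. Rewrite as Y → β Y1 and Y1 → α Y1 | ε.

Start -> f b | c f b | f | Y; Z -> c | Y Start b | c Start | Start; Y -> b b Y1 | Start Y1 | c b Y1 | b Z Y1; Y1 -> b c Y1 | b Y1 | epsilon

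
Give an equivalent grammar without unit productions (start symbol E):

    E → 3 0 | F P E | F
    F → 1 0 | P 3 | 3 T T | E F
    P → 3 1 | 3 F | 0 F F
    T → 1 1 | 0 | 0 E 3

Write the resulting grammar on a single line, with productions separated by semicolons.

E → 3 0 | F P E | 1 0 | P 3 | 3 T T | E F; F → 1 0 | P 3 | 3 T T | E F; P → 3 1 | 3 F | 0 F F; T → 1 1 | 0 | 0 E 3

Unit pairs: E ⇒* {F}.
For each unit pair (A, B), copy every non-unit production of B to A, then drop all unit productions.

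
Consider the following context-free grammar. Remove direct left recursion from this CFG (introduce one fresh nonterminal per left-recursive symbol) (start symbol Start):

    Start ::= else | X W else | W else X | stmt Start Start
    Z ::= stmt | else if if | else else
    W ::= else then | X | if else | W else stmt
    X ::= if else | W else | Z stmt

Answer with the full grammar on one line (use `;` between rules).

Start ::= else | X W else | W else X | stmt Start Start; Z ::= stmt | else if if | else else; W ::= else then W1 | X W1 | if else W1; X ::= if else | W else | Z stmt; W1 ::= else stmt W1 | ε

W is directly left-recursive.
For W: α = {else stmt}, β = {else then, X, if else}. Rewrite as W → β W1 and W1 → α W1 | ε.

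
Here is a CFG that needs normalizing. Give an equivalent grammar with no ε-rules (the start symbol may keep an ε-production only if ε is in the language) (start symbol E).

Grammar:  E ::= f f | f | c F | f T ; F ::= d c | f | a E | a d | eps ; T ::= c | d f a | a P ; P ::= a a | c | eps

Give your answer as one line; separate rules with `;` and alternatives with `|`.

E ::= f f | f | c F | c | f T; F ::= d c | f | a E | a d; T ::= c | d f a | a P | a; P ::= a a | c

Nullable nonterminals: {F, P}.
ε ∉ L(G), so no ε-production is kept.
Expand every rule over subsets of its nullable positions: E → c F gives c F | c. T → a P gives a P | a.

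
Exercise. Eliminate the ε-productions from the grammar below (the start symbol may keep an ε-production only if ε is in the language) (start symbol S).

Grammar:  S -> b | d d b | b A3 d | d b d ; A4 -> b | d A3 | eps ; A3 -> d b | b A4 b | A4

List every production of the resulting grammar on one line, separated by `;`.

The nullable symbols are {A3, A4}.
ε ∉ L(G), so no ε-production is kept.
Add the nullable-subset variants: S → b A3 d gives b A3 d | b d. A4 → d A3 gives d A3 | d. A3 → b A4 b gives b A4 b | b b.

S -> b | d d b | b A3 d | b d | d b d; A4 -> b | d A3 | d; A3 -> d b | b A4 b | b b | A4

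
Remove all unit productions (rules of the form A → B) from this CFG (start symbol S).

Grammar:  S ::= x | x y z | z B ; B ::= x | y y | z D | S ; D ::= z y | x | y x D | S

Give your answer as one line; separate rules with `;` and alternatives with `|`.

Unit pairs: B ⇒* {S}; D ⇒* {S}.
For each unit pair (A, B), copy every non-unit production of B to A, then drop all unit productions.

S ::= x | x y z | z B; B ::= x | y y | z D | x y z | z B; D ::= x | x y z | z B | z y | y x D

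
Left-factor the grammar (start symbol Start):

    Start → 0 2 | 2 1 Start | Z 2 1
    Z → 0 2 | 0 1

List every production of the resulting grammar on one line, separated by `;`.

Z has alternatives sharing prefix '0': factor to Z → 0 Z1 with Z1 → 2 | 1.

Start → 0 2 | 2 1 Start | Z 2 1; Z → 0 Z1; Z1 → 2 | 1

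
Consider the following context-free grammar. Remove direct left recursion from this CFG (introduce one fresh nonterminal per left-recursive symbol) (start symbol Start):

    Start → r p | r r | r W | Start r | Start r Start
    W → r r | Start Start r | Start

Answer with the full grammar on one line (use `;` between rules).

Start → r p Start1 | r r Start1 | r W Start1; W → r r | Start Start r | Start; Start1 → r Start1 | r Start Start1 | ε

Left recursion appears on Start.
For Start: α = {r, r Start}, β = {r p, r r, r W}. Rewrite as Start → β Start1 and Start1 → α Start1 | ε.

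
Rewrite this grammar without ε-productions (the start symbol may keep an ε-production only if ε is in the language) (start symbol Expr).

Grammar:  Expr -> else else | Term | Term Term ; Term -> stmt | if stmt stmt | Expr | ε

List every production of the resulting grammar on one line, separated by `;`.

Expr -> else else | Term | Term Term | ε; Term -> stmt | if stmt stmt | Expr

Nullable nonterminals: {Expr, Term}.
ε ∈ L(G) since Expr is nullable, so keep Expr → ε.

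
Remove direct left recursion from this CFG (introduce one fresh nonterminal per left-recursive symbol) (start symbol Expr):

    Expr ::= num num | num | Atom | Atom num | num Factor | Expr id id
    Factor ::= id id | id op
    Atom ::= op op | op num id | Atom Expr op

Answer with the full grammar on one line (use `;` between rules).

Expr, Atom are directly left-recursive.
For Expr: α = {id id}, β = {num num, num, Atom, Atom num, num Factor}. Rewrite as Expr → β Expr1 and Expr1 → α Expr1 | ε.
For Atom: α = {Expr op}, β = {op op, op num id}. Rewrite as Atom → β Atom1 and Atom1 → α Atom1 | ε.

Expr ::= num num Expr1 | num Expr1 | Atom Expr1 | Atom num Expr1 | num Factor Expr1; Factor ::= id id | id op; Atom ::= op op Atom1 | op num id Atom1; Expr1 ::= id id Expr1 | ε; Atom1 ::= Expr op Atom1 | ε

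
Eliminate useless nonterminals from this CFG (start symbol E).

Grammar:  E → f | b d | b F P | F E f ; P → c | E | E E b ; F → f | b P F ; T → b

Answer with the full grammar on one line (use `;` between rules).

Generating nonterminals: {E, F, P, T}.
Reachable from E after that: {E, F, P}.
Removed useless symbols: {T} and every production mentioning them.

E → f | b d | b F P | F E f; P → c | E | E E b; F → f | b P F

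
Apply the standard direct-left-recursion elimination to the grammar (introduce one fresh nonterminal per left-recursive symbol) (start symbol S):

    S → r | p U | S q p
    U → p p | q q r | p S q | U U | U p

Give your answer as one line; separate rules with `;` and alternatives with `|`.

S → r S' | p U S'; U → p p U' | q q r U' | p S q U'; S' → q p S' | eps; U' → U U' | p U' | eps

S, U are directly left-recursive.
For S: α = {q p}, β = {r, p U}. Rewrite as S → β S' and S' → α S' | ε.
For U: α = {U, p}, β = {p p, q q r, p S q}. Rewrite as U → β U' and U' → α U' | ε.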